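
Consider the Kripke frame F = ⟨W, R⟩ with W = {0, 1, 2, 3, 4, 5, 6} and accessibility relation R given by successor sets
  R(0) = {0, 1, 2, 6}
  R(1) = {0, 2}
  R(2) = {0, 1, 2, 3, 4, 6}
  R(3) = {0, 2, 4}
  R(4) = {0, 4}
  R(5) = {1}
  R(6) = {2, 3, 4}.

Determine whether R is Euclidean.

No

Euclidean: no — 0 R 1 and 0 R 6, but not 1 R 6.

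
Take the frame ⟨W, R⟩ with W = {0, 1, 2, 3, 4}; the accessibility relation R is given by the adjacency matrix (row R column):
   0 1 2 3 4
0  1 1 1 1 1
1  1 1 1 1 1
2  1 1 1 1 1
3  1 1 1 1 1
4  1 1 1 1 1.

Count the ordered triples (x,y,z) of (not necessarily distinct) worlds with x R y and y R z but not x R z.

R is transitive; there are no such tuples.

0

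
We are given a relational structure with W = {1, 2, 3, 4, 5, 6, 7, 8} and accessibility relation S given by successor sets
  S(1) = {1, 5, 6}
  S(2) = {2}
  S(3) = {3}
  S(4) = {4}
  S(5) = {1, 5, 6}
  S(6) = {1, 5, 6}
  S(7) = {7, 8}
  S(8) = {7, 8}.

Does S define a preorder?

Yes

Reflexive: yes — every world is S-related to itself.
Transitive: yes — every two-step S-path is closed by a direct edge.
So S is a preorder.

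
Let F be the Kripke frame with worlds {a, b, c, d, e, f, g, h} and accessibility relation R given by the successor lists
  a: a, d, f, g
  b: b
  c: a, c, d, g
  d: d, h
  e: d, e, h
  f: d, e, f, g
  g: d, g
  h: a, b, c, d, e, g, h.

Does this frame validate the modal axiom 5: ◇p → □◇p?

Axiom 5 corresponds to the accessibility relation being Euclidean.
Euclidean: no — a R d and a R f, but not d R f.

No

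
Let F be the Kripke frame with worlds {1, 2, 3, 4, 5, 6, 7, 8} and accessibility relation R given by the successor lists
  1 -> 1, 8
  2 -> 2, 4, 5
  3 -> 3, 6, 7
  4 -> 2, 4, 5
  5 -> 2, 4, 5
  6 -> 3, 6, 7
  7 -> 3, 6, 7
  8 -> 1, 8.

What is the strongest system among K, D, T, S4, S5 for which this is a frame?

S5

Serial (axiom D): yes — every world has a successor (e.g. 1 R 1).
Reflexive (axiom T): yes — every world is R-related to itself.
Transitive (axiom 4): yes — every two-step R-path is closed by a direct edge.
Euclidean (axiom 5): yes — any two successors of a common world are R-related.
So F validates K, D, T, S4, S5. The strongest is S5.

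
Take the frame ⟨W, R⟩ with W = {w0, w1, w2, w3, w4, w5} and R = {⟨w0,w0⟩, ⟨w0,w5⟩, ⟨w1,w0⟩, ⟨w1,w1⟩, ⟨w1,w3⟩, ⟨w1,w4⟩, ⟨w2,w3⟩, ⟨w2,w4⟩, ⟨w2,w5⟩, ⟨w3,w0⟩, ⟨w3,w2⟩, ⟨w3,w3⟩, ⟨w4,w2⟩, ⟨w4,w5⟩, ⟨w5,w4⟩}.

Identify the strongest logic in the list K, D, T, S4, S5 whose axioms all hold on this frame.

D

Serial (axiom D): yes — every world has a successor (e.g. w0 R w0).
Reflexive (axiom T): no — w2 is not related to itself.
Transitive (axiom 4): no — w0 R w5 and w5 R w4, but not w0 R w4.
Euclidean (axiom 5): no — w1 R w0 and w1 R w3, but not w0 R w3.
So F validates K, D; T would additionally require R to be reflexive. The strongest is D.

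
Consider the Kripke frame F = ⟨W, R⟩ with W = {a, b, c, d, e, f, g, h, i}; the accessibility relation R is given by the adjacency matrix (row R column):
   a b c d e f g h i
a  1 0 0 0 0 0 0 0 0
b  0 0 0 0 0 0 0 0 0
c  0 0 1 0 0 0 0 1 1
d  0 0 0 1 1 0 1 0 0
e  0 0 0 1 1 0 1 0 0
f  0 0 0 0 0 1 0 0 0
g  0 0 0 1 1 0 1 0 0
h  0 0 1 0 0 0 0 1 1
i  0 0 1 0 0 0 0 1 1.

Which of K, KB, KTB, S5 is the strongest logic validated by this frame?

KB

Symmetric (axiom B): yes — every pair in R has its reverse in R.
Reflexive (axiom T): no — b is not related to itself.
Euclidean (axiom 5): yes — any two successors of a common world are R-related.
So F validates K, KB; KTB would additionally require R to be reflexive. The strongest is KB.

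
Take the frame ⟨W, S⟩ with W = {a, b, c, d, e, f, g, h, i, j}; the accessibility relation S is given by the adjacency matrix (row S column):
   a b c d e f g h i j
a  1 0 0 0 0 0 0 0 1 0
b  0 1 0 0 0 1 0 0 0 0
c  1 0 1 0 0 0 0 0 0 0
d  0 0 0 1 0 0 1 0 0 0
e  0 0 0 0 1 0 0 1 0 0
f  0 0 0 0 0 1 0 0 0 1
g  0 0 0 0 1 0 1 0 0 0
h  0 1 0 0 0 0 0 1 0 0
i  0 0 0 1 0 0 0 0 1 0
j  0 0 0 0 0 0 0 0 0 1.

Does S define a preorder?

Reflexive: yes — every world is S-related to itself.
Transitive: no — a S i and i S d, but not a S d.
So S is not a preorder.

No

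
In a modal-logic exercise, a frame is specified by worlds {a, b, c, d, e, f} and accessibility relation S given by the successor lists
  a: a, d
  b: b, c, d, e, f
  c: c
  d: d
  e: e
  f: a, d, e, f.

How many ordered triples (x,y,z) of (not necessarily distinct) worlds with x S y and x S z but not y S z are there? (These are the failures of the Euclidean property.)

23

Enumerating: (a,d,a), (b,c,b), (b,c,d), (b,c,e), (b,c,f), (b,d,b), (b,d,c), (b,d,e), (b,d,f), (b,e,b), (b,e,c), (b,e,d), … and 11 more.
Total: 23.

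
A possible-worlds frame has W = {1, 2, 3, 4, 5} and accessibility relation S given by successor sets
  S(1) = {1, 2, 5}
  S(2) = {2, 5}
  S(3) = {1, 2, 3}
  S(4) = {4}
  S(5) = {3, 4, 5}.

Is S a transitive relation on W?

No

Transitive: no — 1 S 5 and 5 S 3, but not 1 S 3.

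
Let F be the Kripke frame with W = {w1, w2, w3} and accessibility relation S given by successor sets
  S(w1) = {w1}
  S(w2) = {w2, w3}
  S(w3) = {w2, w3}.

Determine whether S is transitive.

Yes

Transitive: yes — every two-step S-path is closed by a direct edge.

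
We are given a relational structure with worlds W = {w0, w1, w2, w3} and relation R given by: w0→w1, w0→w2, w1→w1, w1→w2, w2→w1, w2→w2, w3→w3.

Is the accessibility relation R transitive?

Yes

Transitive: yes — every two-step R-path is closed by a direct edge.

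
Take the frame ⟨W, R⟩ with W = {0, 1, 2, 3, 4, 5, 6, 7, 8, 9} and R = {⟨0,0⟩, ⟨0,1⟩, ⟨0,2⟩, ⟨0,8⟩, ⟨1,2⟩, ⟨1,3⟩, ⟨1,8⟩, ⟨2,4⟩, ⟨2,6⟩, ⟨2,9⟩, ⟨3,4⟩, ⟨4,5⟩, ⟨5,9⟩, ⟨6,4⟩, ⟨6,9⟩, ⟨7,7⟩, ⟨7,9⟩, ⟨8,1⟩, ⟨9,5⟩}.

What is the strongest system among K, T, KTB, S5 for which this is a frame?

K

Reflexive (axiom T): no — 1 is not related to itself.
Symmetric (axiom B): no — 0 R 1 but not 1 R 0.
Euclidean (axiom 5): no — 0 R 2 and 0 R 1, but not 2 R 1.
So F validates K; T would additionally require R to be reflexive. The strongest is K.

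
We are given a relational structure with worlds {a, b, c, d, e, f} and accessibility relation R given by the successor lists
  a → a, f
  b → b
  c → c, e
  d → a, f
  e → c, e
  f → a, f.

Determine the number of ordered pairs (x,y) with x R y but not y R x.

2

Enumerating: (d,a), (d,f).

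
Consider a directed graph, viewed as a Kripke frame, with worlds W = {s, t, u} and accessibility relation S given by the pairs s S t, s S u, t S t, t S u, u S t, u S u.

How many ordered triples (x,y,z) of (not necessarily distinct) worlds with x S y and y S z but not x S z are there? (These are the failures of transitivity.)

0

S is transitive; there are no such tuples.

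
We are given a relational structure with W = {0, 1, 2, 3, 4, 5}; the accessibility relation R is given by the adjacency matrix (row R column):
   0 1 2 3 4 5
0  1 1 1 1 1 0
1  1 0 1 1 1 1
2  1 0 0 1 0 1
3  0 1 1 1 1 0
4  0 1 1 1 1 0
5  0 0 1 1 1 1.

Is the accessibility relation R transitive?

No

Transitive: no — 0 R 1 and 1 R 5, but not 0 R 5.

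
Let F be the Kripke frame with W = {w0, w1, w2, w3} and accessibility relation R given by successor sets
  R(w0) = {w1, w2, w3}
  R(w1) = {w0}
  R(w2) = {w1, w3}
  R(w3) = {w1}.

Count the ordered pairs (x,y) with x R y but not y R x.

Enumerating: (w0,w2), (w0,w3), (w2,w1), (w2,w3), (w3,w1).

5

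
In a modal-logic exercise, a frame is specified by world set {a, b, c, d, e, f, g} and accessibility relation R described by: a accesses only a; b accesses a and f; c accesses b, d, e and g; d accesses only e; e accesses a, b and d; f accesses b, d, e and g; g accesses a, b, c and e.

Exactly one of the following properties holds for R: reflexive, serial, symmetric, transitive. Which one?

serial

Reflexive: no — b is not related to itself.
Serial: yes — every world has a successor (e.g. a R a).
Symmetric: no — b R a but not a R b.
Transitive: no — b R f and f R d, but not b R d.
Only serial holds.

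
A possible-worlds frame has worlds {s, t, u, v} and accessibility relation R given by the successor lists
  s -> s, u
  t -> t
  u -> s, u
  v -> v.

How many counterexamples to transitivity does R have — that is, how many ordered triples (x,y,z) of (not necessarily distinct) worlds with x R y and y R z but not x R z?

0

R is transitive; there are no such tuples.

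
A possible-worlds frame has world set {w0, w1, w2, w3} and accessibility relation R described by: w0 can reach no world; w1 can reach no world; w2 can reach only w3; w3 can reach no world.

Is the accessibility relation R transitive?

Yes

Transitive: yes — every two-step R-path is closed by a direct edge.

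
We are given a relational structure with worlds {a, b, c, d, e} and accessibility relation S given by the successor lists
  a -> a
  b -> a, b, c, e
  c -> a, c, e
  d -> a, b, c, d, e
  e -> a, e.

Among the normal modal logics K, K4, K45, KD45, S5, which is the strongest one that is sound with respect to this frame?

Transitive (axiom 4): yes — every two-step S-path is closed by a direct edge.
Euclidean (axiom 5): no — b S a and b S c, but not a S c.
Serial (axiom D): yes — every world has a successor (e.g. a S a).
Reflexive (axiom T): yes — every world is S-related to itself.
So F validates K, K4; K45 would additionally require S to be Euclidean. The strongest is K4.

K4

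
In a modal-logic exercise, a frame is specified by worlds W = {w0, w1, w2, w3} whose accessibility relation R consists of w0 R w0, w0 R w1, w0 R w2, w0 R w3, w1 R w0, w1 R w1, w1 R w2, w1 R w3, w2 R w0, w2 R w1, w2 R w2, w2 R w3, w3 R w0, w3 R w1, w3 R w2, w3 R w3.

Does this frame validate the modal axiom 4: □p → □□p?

Axiom 4 corresponds to the accessibility relation being transitive.
Transitive: yes — every two-step R-path is closed by a direct edge.

Yes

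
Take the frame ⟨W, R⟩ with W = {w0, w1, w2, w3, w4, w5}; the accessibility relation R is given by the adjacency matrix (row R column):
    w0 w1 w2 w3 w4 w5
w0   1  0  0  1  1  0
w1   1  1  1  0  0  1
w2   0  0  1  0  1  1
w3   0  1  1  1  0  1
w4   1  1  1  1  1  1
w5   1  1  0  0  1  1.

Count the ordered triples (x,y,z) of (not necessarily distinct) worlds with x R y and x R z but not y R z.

29

Enumerating: (w0,w3,w0), (w0,w3,w4), (w1,w0,w1), (w1,w0,w2), (w1,w0,w5), (w1,w2,w0), (w1,w2,w1), (w1,w5,w2), (w2,w5,w2), (w3,w1,w3), (w3,w2,w1), (w3,w2,w3), … and 17 more.
Total: 29.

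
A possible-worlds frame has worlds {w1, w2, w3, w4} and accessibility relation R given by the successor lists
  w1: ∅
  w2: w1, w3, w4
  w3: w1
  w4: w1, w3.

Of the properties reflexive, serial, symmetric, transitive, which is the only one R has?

transitive

Reflexive: no — w1 is not related to itself.
Serial: no — w1 has no R-successor.
Symmetric: no — w2 R w1 but not w1 R w2.
Transitive: yes — every two-step R-path is closed by a direct edge.
Only transitive holds.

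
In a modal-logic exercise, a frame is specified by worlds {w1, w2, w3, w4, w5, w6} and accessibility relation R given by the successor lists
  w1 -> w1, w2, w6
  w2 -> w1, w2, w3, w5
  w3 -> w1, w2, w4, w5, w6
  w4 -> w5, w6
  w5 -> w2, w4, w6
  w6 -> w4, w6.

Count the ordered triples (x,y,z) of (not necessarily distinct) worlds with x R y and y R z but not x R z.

17

Enumerating: (w1,w2,w3), (w1,w2,w5), (w1,w6,w4), (w2,w1,w6), (w2,w3,w4), (w2,w3,w6), (w2,w5,w4), (w2,w5,w6), (w3,w2,w3), (w4,w5,w2), (w4,w5,w4), (w4,w6,w4), (w5,w2,w1), (w5,w2,w3), (w5,w2,w5), (w5,w4,w5), (w6,w4,w5).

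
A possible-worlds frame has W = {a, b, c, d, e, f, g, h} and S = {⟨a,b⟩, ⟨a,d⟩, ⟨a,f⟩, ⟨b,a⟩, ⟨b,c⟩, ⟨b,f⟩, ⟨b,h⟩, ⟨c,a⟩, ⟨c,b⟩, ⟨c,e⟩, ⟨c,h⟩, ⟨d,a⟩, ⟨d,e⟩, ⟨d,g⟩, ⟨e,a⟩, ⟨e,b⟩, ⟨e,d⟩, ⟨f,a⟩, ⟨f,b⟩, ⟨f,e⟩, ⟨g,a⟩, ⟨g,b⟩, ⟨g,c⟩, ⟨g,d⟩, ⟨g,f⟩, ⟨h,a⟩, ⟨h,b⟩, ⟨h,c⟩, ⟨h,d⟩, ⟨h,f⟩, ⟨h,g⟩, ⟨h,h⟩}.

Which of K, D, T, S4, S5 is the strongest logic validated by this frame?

Serial (axiom D): yes — every world has a successor (e.g. a S b).
Reflexive (axiom T): no — a is not related to itself.
Transitive (axiom 4): no — a S b and b S c, but not a S c.
Euclidean (axiom 5): no — a S b and a S d, but not b S d.
So F validates K, D; T would additionally require S to be reflexive. The strongest is D.

D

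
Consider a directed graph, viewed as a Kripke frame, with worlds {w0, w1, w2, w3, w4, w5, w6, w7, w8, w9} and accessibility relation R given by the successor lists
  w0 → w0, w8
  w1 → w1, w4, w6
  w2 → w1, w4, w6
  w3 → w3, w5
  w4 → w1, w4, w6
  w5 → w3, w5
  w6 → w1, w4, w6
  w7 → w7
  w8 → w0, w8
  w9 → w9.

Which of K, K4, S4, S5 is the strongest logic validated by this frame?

Transitive (axiom 4): yes — every two-step R-path is closed by a direct edge.
Reflexive (axiom T): no — w2 is not related to itself.
Euclidean (axiom 5): yes — any two successors of a common world are R-related.
So F validates K, K4; S4 would additionally require R to be reflexive. The strongest is K4.

K4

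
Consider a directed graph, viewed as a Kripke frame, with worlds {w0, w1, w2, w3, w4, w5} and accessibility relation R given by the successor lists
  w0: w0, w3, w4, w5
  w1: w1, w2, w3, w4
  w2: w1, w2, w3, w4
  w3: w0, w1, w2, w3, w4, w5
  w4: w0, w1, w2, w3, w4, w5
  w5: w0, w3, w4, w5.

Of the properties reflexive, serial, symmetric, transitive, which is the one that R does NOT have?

Reflexive: yes — every world is R-related to itself.
Serial: yes — every world has a successor (e.g. w0 R w0).
Symmetric: yes — every pair in R has its reverse in R.
Transitive: no — w0 R w3 and w3 R w1, but not w0 R w1.
Only transitive fails.

transitive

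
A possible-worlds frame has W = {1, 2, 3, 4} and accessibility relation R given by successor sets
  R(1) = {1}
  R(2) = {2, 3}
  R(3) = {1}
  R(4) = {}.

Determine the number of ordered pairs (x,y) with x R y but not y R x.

Enumerating: (2,3), (3,1).

2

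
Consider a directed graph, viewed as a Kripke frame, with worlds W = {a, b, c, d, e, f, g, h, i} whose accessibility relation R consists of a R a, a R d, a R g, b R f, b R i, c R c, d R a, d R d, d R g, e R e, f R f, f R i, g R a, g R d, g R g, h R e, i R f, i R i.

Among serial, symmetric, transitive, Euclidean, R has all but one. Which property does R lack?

symmetric

Serial: yes — every world has a successor (e.g. a R a).
Symmetric: no — b R f but not f R b.
Transitive: yes — every two-step R-path is closed by a direct edge.
Euclidean: yes — any two successors of a common world are R-related.
Only symmetric fails.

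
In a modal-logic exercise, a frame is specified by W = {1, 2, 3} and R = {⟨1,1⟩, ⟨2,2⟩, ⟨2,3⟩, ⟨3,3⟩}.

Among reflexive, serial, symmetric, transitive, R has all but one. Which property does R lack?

symmetric

Reflexive: yes — every world is R-related to itself.
Serial: yes — every world has a successor (e.g. 1 R 1).
Symmetric: no — 2 R 3 but not 3 R 2.
Transitive: yes — every two-step R-path is closed by a direct edge.
Only symmetric fails.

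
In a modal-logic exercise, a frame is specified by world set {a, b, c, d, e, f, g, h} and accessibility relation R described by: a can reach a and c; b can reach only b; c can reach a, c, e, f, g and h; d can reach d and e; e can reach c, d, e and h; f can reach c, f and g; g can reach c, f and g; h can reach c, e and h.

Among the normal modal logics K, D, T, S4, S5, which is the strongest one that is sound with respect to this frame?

Serial (axiom D): yes — every world has a successor (e.g. a R a).
Reflexive (axiom T): yes — every world is R-related to itself.
Transitive (axiom 4): no — a R c and c R e, but not a R e.
Euclidean (axiom 5): no — c R a and c R e, but not a R e.
So F validates K, D, T; S4 would additionally require R to be transitive. The strongest is T.

T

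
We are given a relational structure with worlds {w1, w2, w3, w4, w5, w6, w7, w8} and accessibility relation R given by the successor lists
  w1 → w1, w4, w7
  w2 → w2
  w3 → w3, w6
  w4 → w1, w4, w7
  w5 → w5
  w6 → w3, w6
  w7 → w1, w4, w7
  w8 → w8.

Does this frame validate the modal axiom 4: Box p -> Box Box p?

Yes

The schema 4 characterises exactly the transitive frames.
Transitive: yes — every two-step R-path is closed by a direct edge.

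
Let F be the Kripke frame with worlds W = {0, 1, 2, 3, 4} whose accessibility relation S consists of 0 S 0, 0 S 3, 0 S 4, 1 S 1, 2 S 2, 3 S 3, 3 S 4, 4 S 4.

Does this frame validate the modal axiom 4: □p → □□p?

The schema 4 characterises exactly the transitive frames.
Transitive: yes — every two-step S-path is closed by a direct edge.

Yes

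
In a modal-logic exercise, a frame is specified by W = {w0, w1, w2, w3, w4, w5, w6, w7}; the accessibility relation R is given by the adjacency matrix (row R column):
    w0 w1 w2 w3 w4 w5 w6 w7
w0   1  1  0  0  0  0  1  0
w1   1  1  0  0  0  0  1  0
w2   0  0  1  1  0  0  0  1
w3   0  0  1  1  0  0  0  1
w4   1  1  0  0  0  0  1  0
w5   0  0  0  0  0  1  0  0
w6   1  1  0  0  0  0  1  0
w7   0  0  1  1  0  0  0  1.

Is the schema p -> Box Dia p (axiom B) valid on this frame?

No

The schema B characterises exactly the symmetric frames.
Symmetric: no — w4 R w0 but not w0 R w4.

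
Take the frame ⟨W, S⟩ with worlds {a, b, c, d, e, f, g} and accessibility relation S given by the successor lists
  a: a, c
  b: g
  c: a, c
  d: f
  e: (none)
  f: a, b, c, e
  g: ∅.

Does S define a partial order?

Reflexive: no — b is not related to itself.
Transitive: no — d S f and f S a, but not d S a.
Antisymmetric: no — a S c and c S a with a ≠ c.
So S is not a partial order.

No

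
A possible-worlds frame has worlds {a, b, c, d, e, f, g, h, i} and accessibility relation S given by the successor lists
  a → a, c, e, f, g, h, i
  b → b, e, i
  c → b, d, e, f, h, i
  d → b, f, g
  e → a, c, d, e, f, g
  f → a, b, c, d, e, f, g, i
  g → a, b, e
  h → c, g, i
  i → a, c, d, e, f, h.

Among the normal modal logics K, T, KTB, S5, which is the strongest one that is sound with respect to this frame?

K

Reflexive (axiom T): no — c is not related to itself.
Symmetric (axiom B): no — a S c but not c S a.
Euclidean (axiom 5): no — a S c and a S g, but not c S g.
So F validates K; T would additionally require S to be reflexive. The strongest is K.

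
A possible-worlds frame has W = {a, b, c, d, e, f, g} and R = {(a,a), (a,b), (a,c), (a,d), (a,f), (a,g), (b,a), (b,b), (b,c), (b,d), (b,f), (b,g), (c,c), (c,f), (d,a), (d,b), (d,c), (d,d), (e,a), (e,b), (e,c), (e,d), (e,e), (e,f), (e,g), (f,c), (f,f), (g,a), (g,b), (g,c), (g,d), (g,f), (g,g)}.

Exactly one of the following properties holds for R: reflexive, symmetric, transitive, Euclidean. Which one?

Reflexive: yes — every world is R-related to itself.
Symmetric: no — a R c but not c R a.
Transitive: no — d R a and a R f, but not d R f.
Euclidean: no — a R c and a R b, but not c R b.
Only reflexive holds.

reflexive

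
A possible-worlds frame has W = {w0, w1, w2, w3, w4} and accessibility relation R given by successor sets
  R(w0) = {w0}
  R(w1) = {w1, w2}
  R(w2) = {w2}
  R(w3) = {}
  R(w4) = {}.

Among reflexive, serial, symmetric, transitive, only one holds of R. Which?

transitive

Reflexive: no — w3 is not related to itself.
Serial: no — w3 has no R-successor.
Symmetric: no — w1 R w2 but not w2 R w1.
Transitive: yes — every two-step R-path is closed by a direct edge.
Only transitive holds.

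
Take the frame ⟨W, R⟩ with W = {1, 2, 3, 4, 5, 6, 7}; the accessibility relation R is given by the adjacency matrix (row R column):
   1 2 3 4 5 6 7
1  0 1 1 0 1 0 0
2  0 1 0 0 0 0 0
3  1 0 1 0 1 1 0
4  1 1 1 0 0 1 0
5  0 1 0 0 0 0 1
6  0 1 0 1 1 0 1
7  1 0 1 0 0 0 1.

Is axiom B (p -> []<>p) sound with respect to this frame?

The schema B characterises exactly the symmetric frames.
Symmetric: no — 1 R 2 but not 2 R 1.

No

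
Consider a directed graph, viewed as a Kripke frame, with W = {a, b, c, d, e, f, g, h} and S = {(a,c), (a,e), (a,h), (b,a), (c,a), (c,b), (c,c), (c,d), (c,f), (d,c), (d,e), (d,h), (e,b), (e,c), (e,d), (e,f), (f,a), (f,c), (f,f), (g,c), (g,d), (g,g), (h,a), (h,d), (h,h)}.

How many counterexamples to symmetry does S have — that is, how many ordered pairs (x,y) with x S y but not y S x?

9

Enumerating: (a,e), (b,a), (c,b), (e,b), (e,c), (e,f), (f,a), (g,c), (g,d).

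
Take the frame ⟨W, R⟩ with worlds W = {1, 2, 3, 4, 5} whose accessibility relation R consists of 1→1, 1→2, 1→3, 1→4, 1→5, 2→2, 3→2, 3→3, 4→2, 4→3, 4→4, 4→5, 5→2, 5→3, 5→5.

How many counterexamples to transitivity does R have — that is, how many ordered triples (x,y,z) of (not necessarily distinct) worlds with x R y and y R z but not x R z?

R is transitive; there are no such tuples.

0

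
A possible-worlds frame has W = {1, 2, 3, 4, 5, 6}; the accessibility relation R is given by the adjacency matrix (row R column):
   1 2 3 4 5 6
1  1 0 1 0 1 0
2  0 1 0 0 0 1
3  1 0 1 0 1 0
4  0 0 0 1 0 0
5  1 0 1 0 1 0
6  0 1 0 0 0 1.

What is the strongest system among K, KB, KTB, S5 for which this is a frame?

Symmetric (axiom B): yes — every pair in R has its reverse in R.
Reflexive (axiom T): yes — every world is R-related to itself.
Euclidean (axiom 5): yes — any two successors of a common world are R-related.
So F validates K, KB, KTB, S5. The strongest is S5.

S5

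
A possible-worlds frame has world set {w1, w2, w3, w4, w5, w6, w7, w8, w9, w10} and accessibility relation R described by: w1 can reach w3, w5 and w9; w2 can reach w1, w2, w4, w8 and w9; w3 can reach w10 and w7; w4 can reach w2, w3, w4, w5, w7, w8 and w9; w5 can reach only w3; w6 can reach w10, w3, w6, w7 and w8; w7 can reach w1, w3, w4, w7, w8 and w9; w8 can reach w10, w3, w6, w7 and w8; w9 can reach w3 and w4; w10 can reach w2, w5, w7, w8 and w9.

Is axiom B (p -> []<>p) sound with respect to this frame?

No

By correspondence theory, B is valid on a frame iff R is symmetric.
Symmetric: no — w1 R w3 but not w3 R w1.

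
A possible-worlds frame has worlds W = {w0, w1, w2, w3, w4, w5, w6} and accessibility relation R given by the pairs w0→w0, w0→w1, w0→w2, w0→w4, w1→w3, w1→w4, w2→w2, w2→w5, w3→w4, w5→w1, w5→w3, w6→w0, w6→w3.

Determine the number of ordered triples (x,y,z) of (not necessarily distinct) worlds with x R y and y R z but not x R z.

Enumerating: (w0,w1,w3), (w0,w2,w5), (w2,w5,w1), (w2,w5,w3), (w5,w1,w4), (w5,w3,w4), (w6,w0,w1), (w6,w0,w2), (w6,w0,w4), (w6,w3,w4).

10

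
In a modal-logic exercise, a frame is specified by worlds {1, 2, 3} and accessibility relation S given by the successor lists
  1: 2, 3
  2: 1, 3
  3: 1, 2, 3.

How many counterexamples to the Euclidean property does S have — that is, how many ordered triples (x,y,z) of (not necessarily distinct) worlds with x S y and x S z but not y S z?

4

Enumerating: (1,2,2), (2,1,1), (3,1,1), (3,2,2).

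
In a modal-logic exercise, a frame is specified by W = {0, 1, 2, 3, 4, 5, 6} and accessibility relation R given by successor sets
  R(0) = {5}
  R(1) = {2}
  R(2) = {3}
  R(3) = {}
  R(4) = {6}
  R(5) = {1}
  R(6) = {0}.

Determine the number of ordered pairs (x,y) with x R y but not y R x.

6

Enumerating: (0,5), (1,2), (2,3), (4,6), (5,1), (6,0).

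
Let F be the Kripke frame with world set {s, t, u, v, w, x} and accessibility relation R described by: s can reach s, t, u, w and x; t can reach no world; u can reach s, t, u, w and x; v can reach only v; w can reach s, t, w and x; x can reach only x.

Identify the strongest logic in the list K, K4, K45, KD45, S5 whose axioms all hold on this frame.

K

Transitive (axiom 4): no — w R s and s R u, but not w R u.
Euclidean (axiom 5): no — s R t and s R u, but not t R u.
Serial (axiom D): no — t has no R-successor.
Reflexive (axiom T): no — t is not related to itself.
So F validates K; K4 would additionally require R to be transitive. The strongest is K.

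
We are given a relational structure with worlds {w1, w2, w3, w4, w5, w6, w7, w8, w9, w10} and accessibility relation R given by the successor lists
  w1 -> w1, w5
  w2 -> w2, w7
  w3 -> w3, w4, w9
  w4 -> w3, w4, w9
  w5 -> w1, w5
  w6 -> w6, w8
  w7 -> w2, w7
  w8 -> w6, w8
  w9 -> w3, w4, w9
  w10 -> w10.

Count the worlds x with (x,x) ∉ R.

0

R is reflexive; there are no such worlds.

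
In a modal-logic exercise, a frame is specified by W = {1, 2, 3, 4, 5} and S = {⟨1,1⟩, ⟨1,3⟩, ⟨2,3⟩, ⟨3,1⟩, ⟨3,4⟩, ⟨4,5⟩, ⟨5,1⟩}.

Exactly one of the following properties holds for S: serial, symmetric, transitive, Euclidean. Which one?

Serial: yes — every world has a successor (e.g. 1 S 1).
Symmetric: no — 2 S 3 but not 3 S 2.
Transitive: no — 1 S 3 and 3 S 4, but not 1 S 4.
Euclidean: no — 3 S 1 and 3 S 4, but not 1 S 4.
Only serial holds.

serial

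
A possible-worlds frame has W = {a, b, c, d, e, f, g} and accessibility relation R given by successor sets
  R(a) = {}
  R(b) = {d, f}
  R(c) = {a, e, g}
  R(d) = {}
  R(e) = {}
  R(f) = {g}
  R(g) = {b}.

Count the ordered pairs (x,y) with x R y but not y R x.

7

Enumerating: (b,d), (b,f), (c,a), (c,e), (c,g), (f,g), (g,b).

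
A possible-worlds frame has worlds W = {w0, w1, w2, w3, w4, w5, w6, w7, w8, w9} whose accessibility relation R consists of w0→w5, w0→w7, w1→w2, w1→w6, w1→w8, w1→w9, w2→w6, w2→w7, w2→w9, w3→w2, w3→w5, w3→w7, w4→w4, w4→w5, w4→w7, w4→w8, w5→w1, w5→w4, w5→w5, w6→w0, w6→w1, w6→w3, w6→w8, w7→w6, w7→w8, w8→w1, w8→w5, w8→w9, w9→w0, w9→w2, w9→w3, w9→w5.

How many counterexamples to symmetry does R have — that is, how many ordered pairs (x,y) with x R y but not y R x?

22

Enumerating: (w0,w5), (w0,w7), (w1,w2), (w1,w9), (w2,w6), (w2,w7), (w3,w2), (w3,w5), (w3,w7), (w4,w7), (w4,w8), (w5,w1), … and 10 more.
Total: 22.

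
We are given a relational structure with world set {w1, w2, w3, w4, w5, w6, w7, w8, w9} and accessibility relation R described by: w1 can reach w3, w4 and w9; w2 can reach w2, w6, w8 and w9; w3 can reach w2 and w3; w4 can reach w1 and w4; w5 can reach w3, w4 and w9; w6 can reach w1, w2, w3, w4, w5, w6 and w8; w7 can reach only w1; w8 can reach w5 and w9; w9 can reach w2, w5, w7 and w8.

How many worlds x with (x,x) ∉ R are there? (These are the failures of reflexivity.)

Enumerating: w1, w5, w7, w8, w9.

5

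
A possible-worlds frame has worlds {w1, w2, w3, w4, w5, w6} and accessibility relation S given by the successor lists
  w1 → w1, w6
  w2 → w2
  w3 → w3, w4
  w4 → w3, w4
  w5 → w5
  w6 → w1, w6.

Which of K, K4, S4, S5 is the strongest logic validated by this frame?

Transitive (axiom 4): yes — every two-step S-path is closed by a direct edge.
Reflexive (axiom T): yes — every world is S-related to itself.
Euclidean (axiom 5): yes — any two successors of a common world are S-related.
So F validates K, K4, S4, S5. The strongest is S5.

S5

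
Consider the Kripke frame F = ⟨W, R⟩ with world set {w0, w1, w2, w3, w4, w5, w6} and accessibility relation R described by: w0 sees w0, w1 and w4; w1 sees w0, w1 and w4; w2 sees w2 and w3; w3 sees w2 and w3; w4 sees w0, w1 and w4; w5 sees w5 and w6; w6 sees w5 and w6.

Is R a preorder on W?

Yes

Reflexive: yes — every world is R-related to itself.
Transitive: yes — every two-step R-path is closed by a direct edge.
So R is a preorder.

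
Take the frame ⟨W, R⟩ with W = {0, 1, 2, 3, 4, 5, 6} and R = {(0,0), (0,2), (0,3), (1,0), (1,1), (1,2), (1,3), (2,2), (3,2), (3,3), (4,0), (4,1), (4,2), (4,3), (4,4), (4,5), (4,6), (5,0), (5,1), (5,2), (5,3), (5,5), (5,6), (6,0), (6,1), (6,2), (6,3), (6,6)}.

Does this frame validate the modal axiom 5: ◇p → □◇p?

No

The schema 5 characterises exactly the Euclidean frames.
Euclidean: no — 0 R 2 and 0 R 3, but not 2 R 3.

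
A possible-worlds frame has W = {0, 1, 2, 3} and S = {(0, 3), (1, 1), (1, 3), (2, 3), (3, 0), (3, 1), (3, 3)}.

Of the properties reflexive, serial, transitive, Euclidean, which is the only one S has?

Reflexive: no — 0 is not related to itself.
Serial: yes — every world has a successor (e.g. 0 S 3).
Transitive: no — 0 S 3 and 3 S 1, but not 0 S 1.
Euclidean: no — 3 S 0 and 3 S 1, but not 0 S 1.
Only serial holds.

serial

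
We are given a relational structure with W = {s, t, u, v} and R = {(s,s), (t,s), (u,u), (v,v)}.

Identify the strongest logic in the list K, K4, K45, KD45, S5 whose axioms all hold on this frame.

Transitive (axiom 4): yes — every two-step R-path is closed by a direct edge.
Euclidean (axiom 5): yes — any two successors of a common world are R-related.
Serial (axiom D): yes — every world has a successor (e.g. s R s).
Reflexive (axiom T): no — t is not related to itself.
So F validates K, K4, K45, KD45; S5 would additionally require R to be reflexive. The strongest is KD45.

KD45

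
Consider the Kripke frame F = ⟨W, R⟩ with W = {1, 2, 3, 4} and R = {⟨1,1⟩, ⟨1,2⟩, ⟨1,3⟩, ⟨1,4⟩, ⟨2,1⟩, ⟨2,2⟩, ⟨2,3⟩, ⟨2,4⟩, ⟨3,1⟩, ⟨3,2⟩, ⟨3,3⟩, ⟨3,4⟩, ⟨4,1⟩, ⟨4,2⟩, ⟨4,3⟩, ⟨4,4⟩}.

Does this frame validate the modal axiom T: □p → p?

Yes

By correspondence theory, T is valid on a frame iff R is reflexive.
Reflexive: yes — every world is R-related to itself.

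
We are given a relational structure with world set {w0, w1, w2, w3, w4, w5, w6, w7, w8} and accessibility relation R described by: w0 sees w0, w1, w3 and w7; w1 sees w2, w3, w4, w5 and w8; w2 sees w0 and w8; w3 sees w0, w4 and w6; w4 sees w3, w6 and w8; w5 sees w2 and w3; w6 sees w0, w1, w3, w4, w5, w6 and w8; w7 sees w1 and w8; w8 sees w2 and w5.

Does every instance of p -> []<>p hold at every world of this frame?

No

Axiom B corresponds to the accessibility relation being symmetric.
Symmetric: no — w0 R w1 but not w1 R w0.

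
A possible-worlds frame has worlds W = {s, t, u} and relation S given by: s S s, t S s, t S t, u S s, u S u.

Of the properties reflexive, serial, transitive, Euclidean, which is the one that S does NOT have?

Euclidean

Reflexive: yes — every world is S-related to itself.
Serial: yes — every world has a successor (e.g. s S s).
Transitive: yes — every two-step S-path is closed by a direct edge.
Euclidean: no — t S s and t S t, but not s S t.
Only Euclidean fails.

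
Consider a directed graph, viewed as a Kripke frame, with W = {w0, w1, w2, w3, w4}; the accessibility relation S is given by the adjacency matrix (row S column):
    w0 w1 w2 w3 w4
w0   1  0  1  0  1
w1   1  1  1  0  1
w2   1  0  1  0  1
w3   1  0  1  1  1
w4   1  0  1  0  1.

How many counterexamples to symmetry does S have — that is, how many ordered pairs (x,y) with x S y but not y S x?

Enumerating: (w1,w0), (w1,w2), (w1,w4), (w3,w0), (w3,w2), (w3,w4).

6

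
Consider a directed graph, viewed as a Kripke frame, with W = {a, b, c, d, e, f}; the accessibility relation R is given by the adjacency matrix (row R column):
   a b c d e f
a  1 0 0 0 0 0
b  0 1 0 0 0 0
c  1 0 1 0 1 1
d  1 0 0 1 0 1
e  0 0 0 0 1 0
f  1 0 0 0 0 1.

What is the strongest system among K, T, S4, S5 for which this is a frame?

S4

Reflexive (axiom T): yes — every world is R-related to itself.
Transitive (axiom 4): yes — every two-step R-path is closed by a direct edge.
Euclidean (axiom 5): no — c R a and c R e, but not a R e.
So F validates K, T, S4; S5 would additionally require R to be Euclidean. The strongest is S4.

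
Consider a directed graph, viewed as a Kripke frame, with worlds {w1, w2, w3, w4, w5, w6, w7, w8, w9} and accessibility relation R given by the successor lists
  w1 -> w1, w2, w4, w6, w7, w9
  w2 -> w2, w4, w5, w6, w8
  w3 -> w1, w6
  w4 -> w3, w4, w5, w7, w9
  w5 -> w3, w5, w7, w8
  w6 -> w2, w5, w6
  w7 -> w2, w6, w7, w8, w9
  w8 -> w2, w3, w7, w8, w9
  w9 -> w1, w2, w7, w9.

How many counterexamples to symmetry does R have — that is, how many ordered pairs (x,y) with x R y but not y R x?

Enumerating: (w1,w2), (w1,w4), (w1,w6), (w1,w7), (w2,w4), (w2,w5), (w3,w1), (w3,w6), (w4,w3), (w4,w5), (w4,w7), (w4,w9), … and 9 more.
Total: 21.

21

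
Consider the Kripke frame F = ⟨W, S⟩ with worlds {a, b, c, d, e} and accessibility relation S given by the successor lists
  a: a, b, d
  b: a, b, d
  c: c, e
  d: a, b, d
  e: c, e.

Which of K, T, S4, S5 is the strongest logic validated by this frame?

S5

Reflexive (axiom T): yes — every world is S-related to itself.
Transitive (axiom 4): yes — every two-step S-path is closed by a direct edge.
Euclidean (axiom 5): yes — any two successors of a common world are S-related.
So F validates K, T, S4, S5. The strongest is S5.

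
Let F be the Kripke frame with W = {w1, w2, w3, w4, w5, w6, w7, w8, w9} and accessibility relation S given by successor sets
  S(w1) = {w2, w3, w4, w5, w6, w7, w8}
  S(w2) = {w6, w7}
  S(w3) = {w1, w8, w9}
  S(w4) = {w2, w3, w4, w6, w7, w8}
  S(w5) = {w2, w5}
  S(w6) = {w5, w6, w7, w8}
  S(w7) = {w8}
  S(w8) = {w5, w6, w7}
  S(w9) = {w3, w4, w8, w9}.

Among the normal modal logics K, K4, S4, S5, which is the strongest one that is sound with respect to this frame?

Transitive (axiom 4): no — w1 S w3 and w3 S w9, but not w1 S w9.
Reflexive (axiom T): no — w1 is not related to itself.
Euclidean (axiom 5): no — w1 S w2 and w1 S w3, but not w2 S w3.
So F validates K; K4 would additionally require S to be transitive. The strongest is K.

K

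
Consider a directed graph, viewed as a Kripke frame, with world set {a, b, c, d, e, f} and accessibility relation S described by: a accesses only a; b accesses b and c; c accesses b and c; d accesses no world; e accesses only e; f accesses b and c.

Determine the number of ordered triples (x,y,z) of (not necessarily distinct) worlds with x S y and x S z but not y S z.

0

S is Euclidean; there are no such tuples.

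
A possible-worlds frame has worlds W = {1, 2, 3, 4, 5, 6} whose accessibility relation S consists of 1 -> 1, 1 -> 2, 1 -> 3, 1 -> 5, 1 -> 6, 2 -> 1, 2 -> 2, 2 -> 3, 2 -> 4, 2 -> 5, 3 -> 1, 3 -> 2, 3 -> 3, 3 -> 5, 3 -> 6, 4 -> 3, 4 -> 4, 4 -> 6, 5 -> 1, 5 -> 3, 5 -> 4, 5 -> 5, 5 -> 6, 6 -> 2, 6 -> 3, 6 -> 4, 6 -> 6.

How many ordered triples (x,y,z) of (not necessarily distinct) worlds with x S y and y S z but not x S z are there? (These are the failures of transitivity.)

21

Enumerating: (1,2,4), (1,5,4), (1,6,4), (2,1,6), (2,3,6), (2,4,6), (2,5,6), (3,2,4), (3,5,4), (3,6,4), (4,3,1), (4,3,2), … and 9 more.
Total: 21.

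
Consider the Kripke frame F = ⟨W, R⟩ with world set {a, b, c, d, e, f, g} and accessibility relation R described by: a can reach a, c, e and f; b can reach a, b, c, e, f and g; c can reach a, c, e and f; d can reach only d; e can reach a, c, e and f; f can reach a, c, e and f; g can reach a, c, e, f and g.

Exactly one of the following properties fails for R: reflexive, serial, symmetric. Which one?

Reflexive: yes — every world is R-related to itself.
Serial: yes — every world has a successor (e.g. a R a).
Symmetric: no — b R a but not a R b.
Only symmetric fails.

symmetric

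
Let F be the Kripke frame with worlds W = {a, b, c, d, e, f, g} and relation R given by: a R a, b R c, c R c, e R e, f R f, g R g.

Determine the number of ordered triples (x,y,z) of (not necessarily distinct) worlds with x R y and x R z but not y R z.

0

R is Euclidean; there are no such tuples.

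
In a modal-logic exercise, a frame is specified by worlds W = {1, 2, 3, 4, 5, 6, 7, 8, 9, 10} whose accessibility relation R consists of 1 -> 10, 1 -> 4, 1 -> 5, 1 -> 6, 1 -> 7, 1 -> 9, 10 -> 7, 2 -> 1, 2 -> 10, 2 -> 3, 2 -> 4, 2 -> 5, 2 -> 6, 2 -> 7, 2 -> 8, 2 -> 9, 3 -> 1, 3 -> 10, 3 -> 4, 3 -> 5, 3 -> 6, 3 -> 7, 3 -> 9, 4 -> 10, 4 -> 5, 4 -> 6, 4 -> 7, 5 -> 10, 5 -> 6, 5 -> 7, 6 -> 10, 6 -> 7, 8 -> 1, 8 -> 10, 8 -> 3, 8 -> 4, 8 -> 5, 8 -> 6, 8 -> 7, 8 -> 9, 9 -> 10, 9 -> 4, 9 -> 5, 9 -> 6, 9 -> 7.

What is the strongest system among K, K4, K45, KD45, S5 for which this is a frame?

Transitive (axiom 4): yes — every two-step R-path is closed by a direct edge.
Euclidean (axiom 5): no — 1 R 10 and 1 R 4, but not 10 R 4.
Serial (axiom D): no — 7 has no R-successor.
Reflexive (axiom T): no — 1 is not related to itself.
So F validates K, K4; K45 would additionally require R to be Euclidean. The strongest is K4.

K4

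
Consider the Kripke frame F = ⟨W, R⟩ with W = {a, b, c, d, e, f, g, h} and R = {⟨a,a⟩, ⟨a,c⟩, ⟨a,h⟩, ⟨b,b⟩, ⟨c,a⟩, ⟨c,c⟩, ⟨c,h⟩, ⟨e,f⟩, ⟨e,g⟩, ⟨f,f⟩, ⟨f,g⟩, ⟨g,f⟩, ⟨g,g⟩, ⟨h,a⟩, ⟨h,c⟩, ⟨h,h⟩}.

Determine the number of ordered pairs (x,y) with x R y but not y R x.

Enumerating: (e,f), (e,g).

2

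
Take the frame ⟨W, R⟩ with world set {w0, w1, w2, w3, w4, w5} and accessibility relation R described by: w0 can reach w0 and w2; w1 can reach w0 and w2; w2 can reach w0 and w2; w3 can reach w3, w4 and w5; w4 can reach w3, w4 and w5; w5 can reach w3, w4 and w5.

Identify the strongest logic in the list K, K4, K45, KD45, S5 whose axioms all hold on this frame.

KD45

Transitive (axiom 4): yes — every two-step R-path is closed by a direct edge.
Euclidean (axiom 5): yes — any two successors of a common world are R-related.
Serial (axiom D): yes — every world has a successor (e.g. w0 R w0).
Reflexive (axiom T): no — w1 is not related to itself.
So F validates K, K4, K45, KD45; S5 would additionally require R to be reflexive. The strongest is KD45.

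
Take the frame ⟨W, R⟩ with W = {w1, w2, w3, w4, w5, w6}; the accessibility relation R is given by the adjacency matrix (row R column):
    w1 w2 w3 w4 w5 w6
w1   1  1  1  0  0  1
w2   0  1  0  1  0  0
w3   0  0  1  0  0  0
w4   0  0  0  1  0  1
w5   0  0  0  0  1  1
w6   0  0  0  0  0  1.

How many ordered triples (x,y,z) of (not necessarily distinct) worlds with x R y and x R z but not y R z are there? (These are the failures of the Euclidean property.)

Enumerating: (w1,w2,w1), (w1,w2,w3), (w1,w2,w6), (w1,w3,w1), (w1,w3,w2), (w1,w3,w6), (w1,w6,w1), (w1,w6,w2), (w1,w6,w3), (w2,w4,w2), (w4,w6,w4), (w5,w6,w5).

12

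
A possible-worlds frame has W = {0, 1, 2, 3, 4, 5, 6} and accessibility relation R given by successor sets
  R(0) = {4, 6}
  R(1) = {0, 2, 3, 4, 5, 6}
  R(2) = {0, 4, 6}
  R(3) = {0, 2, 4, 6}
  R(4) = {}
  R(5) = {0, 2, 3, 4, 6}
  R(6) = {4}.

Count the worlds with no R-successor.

1

Enumerating: 4.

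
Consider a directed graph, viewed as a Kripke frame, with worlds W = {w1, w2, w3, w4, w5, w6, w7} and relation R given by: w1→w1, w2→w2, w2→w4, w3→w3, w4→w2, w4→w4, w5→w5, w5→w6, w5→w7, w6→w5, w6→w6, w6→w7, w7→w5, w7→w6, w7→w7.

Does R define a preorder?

Reflexive: yes — every world is R-related to itself.
Transitive: yes — every two-step R-path is closed by a direct edge.
So R is a preorder.

Yes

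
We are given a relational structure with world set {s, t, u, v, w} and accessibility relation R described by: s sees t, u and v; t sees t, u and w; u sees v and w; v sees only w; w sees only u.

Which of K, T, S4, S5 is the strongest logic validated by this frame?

K

Reflexive (axiom T): no — s is not related to itself.
Transitive (axiom 4): no — s R t and t R w, but not s R w.
Euclidean (axiom 5): no — s R t and s R v, but not t R v.
So F validates K; T would additionally require R to be reflexive. The strongest is K.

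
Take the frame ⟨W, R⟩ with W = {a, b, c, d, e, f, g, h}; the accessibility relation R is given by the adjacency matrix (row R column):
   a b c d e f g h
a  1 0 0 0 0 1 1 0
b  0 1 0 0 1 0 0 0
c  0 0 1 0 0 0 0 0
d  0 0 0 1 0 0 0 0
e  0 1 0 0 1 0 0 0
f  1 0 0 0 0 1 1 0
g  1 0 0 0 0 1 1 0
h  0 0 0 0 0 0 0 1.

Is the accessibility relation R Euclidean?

Yes

Euclidean: yes — any two successors of a common world are R-related.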